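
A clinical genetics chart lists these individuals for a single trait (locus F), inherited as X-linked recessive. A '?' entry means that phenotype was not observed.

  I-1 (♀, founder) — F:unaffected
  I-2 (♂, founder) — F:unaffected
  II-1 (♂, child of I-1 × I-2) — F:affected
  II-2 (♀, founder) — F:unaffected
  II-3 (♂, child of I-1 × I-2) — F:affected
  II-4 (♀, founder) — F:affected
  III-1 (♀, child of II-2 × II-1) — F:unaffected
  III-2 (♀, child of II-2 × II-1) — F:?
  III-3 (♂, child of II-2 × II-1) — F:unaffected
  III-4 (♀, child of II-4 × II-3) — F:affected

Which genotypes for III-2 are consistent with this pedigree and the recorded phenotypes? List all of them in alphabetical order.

F/I-1 un ·: X^FX^f
F/I-2 un ·: X^FY
F/II-1 aff I-1×I-2: X^fY
F/II-2 un ·: X^FX^F|X^FX^f
F/II-3 aff I-1×I-2: X^fY
F/II-4 aff ·: X^fX^f
F/III-1 un II-2×II-1: X^FX^f
F/III-2 ? II-2×II-1: X^FX^f|X^fX^f
F/III-3 un II-2×II-1: X^FY
F/III-4 aff II-4×II-3: X^fX^f
⇒ F over [I-1,I-2,II-1,II-2,II-3,II-4,III-1,III-2,III-3,III-4]: 3 consistent

III-2 ∈ {X^FX^f, X^fX^f}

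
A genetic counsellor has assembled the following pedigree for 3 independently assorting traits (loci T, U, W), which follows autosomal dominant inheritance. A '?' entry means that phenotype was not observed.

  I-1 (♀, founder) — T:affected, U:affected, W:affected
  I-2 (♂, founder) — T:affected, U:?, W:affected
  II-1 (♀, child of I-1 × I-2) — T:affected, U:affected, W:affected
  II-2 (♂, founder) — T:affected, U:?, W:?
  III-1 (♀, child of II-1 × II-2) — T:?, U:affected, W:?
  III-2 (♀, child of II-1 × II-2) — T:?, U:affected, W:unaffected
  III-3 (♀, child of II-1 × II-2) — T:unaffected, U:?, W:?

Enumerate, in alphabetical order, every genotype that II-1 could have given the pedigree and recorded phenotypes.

II-1 ∈ {Tt UU Ww, Tt Uu Ww}

T/I-1 aff ·: Tt|TT
T/I-2 aff ·: Tt|TT
T/II-1 aff I-1×I-2: Tt
T/II-2 aff ·: Tt
T/III-1 ? II-1×II-2: tt|Tt|TT
T/III-2 ? II-1×II-2: tt|Tt|TT
T/III-3 un II-1×II-2: tt
⇒ T over [I-1,I-2,II-1,II-2,III-1,III-2,III-3]: 27 consistent
U/I-1 aff ·: Uu|UU
U/I-2 ? ·: uu|Uu|UU
U/II-1 aff I-1×I-2: Uu|UU
U/II-2 ? ·: uu|Uu|UU
U/III-1 aff II-1×II-2: Uu|UU
U/III-2 aff II-1×II-2: Uu|UU
U/III-3 ? II-1×II-2: uu|Uu|UU
⇒ U over [I-1,I-2,II-1,II-2,III-1,III-2,III-3]: 150 consistent
W/I-1 aff ·: Ww|WW
W/I-2 aff ·: Ww|WW
W/II-1 aff I-1×I-2: Ww
W/II-2 ? ·: ww|Ww
W/III-1 ? II-1×II-2: ww|Ww|WW
W/III-2 un II-1×II-2: ww
W/III-3 ? II-1×II-2: ww|Ww|WW
⇒ W over [I-1,I-2,II-1,II-2,III-1,III-2,III-3]: 39 consistent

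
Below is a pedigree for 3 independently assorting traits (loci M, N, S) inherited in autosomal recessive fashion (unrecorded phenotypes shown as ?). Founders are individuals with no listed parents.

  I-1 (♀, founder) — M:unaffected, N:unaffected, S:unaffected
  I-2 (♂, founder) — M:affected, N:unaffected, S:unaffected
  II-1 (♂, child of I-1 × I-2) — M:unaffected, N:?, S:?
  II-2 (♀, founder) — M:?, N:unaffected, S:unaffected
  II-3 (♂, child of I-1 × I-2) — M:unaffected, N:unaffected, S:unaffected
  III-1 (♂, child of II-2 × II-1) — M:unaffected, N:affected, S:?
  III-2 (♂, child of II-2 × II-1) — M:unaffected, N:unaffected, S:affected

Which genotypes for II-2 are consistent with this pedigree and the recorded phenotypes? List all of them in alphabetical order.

M/I-1 un ·: MM|Mm
M/I-2 aff ·: mm
M/II-1 un I-1×I-2: Mm
M/II-2 ? ·: MM|Mm|mm
M/II-3 un I-1×I-2: Mm
M/III-1 un II-2×II-1: MM|Mm
M/III-2 un II-2×II-1: MM|Mm
⇒ M over [I-1,I-2,II-1,II-2,II-3,III-1,III-2]: 18 consistent
N/I-1 un ·: NN|Nn
N/I-2 un ·: NN|Nn
N/II-1 ? I-1×I-2: Nn|nn
N/II-2 un ·: Nn
N/II-3 un I-1×I-2: NN|Nn
N/III-1 aff II-2×II-1: nn
N/III-2 un II-2×II-1: NN|Nn
⇒ N over [I-1,I-2,II-1,II-2,II-3,III-1,III-2]: 14 consistent
S/I-1 un ·: SS|Ss
S/I-2 un ·: SS|Ss
S/II-1 ? I-1×I-2: Ss|ss
S/II-2 un ·: Ss
S/II-3 un I-1×I-2: SS|Ss
S/III-1 ? II-2×II-1: SS|Ss|ss
S/III-2 aff II-2×II-1: ss
⇒ S over [I-1,I-2,II-1,II-2,II-3,III-1,III-2]: 22 consistent

II-2 ∈ {MM Nn Ss, Mm Nn Ss, mm Nn Ss}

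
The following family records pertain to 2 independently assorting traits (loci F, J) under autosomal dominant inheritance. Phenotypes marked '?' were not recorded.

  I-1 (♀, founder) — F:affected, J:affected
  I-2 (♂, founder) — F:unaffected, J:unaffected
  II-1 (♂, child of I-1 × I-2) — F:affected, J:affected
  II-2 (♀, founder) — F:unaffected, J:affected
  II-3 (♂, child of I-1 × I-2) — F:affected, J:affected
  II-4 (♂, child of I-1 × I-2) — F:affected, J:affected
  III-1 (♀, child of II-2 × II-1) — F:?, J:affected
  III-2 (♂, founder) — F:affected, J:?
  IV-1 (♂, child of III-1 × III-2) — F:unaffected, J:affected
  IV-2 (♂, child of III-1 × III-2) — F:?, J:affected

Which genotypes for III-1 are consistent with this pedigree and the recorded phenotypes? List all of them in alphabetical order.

F/I-1 aff ·: Ff|FF
F/I-2 un ·: ff
F/II-1 aff I-1×I-2: Ff
F/II-2 un ·: ff
F/II-3 aff I-1×I-2: Ff
F/II-4 aff I-1×I-2: Ff
F/III-1 ? II-2×II-1: ff|Ff
F/III-2 aff ·: Ff
F/IV-1 un III-1×III-2: ff
F/IV-2 ? III-1×III-2: ff|Ff|FF
⇒ F over [I-1,I-2,II-1,II-2,II-3,II-4,III-1,III-2,IV-1,IV-2]: 10 consistent
J/I-1 aff ·: Jj|JJ
J/I-2 un ·: jj
J/II-1 aff I-1×I-2: Jj
J/II-2 aff ·: Jj|JJ
J/II-3 aff I-1×I-2: Jj
J/II-4 aff I-1×I-2: Jj
J/III-1 aff II-2×II-1: Jj|JJ
J/III-2 ? ·: jj|Jj|JJ
J/IV-1 aff III-1×III-2: Jj|JJ
J/IV-2 aff III-1×III-2: Jj|JJ
⇒ J over [I-1,I-2,II-1,II-2,II-3,II-4,III-1,III-2,IV-1,IV-2]: 60 consistent

III-1 ∈ {Ff JJ, Ff Jj, ff JJ, ff Jj}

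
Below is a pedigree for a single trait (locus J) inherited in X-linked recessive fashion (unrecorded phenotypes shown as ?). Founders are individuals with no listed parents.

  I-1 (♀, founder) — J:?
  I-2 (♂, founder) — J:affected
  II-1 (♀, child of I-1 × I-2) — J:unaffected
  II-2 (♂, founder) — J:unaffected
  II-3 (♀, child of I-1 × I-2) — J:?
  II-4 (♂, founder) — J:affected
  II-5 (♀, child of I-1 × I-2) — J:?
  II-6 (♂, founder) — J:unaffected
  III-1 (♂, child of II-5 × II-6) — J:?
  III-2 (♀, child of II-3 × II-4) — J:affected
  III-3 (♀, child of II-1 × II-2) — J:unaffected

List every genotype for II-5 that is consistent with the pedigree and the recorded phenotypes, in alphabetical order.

II-5 ∈ {X^JX^j, X^jX^j}

J/I-1 ? ·: X^JX^J|X^JX^j
J/I-2 aff ·: X^jY
J/II-1 un I-1×I-2: X^JX^j
J/II-2 un ·: X^JY
J/II-3 ? I-1×I-2: X^JX^j|X^jX^j
J/II-4 aff ·: X^jY
J/II-5 ? I-1×I-2: X^JX^j|X^jX^j
J/II-6 un ·: X^JY
J/III-1 ? II-5×II-6: X^JY|X^jY
J/III-2 aff II-3×II-4: X^jX^j
J/III-3 un II-1×II-2: X^JX^J|X^JX^j
⇒ J over [I-1,I-2,II-1,II-2,II-3,II-4,II-5,II-6,III-1,III-2,III-3]: 16 consistent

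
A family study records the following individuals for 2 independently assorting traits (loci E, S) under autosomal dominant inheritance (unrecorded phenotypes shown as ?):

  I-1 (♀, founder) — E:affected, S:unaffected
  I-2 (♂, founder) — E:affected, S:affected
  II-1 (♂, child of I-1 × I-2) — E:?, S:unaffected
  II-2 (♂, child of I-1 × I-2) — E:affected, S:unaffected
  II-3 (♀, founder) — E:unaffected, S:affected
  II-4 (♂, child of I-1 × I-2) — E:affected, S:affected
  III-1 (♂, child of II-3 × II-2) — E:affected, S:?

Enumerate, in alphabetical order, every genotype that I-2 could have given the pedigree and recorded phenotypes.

I-2 ∈ {EE Ss, Ee Ss}

E/I-1 aff ·: Ee|EE
E/I-2 aff ·: Ee|EE
E/II-1 ? I-1×I-2: ee|Ee|EE
E/II-2 aff I-1×I-2: Ee|EE
E/II-3 un ·: ee
E/II-4 aff I-1×I-2: Ee|EE
E/III-1 aff II-3×II-2: Ee
⇒ E over [I-1,I-2,II-1,II-2,II-3,II-4,III-1]: 29 consistent
S/I-1 un ·: ss
S/I-2 aff ·: Ss
S/II-1 un I-1×I-2: ss
S/II-2 un I-1×I-2: ss
S/II-3 aff ·: Ss|SS
S/II-4 aff I-1×I-2: Ss
S/III-1 ? II-3×II-2: ss|Ss
⇒ S over [I-1,I-2,II-1,II-2,II-3,II-4,III-1]: 3 consistent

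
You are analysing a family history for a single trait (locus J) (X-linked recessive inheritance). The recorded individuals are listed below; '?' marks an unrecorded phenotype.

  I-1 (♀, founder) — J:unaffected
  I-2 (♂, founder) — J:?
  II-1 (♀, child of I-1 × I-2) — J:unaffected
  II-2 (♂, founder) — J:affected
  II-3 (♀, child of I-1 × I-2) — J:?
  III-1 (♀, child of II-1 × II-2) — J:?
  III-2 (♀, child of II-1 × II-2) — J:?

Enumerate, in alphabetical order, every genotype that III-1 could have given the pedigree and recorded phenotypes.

III-1 ∈ {X^JX^j, X^jX^j}

J/I-1 un ·: X^JX^J|X^JX^j
J/I-2 ? ·: X^JY|X^jY
J/II-1 un I-1×I-2: X^JX^J|X^JX^j
J/II-2 aff ·: X^jY
J/II-3 ? I-1×I-2: X^JX^J|X^JX^j|X^jX^j
J/III-1 ? II-1×II-2: X^JX^j|X^jX^j
J/III-2 ? II-1×II-2: X^JX^j|X^jX^j
⇒ J over [I-1,I-2,II-1,II-2,II-3,III-1,III-2]: 23 consistent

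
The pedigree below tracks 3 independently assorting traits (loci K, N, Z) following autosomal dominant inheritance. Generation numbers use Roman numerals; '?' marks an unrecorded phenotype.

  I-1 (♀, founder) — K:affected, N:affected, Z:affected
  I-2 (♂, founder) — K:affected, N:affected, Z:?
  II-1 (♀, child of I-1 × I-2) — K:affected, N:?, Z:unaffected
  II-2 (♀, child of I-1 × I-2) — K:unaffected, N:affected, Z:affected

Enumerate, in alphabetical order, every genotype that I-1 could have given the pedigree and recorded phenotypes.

K/I-1 aff ·: Kk
K/I-2 aff ·: Kk
K/II-1 aff I-1×I-2: Kk|KK
K/II-2 un I-1×I-2: kk
⇒ K over [I-1,I-2,II-1,II-2]: 2 consistent
N/I-1 aff ·: Nn|NN
N/I-2 aff ·: Nn|NN
N/II-1 ? I-1×I-2: nn|Nn|NN
N/II-2 aff I-1×I-2: Nn|NN
⇒ N over [I-1,I-2,II-1,II-2]: 15 consistent
Z/I-1 aff ·: Zz
Z/I-2 ? ·: zz|Zz
Z/II-1 un I-1×I-2: zz
Z/II-2 aff I-1×I-2: Zz|ZZ
⇒ Z over [I-1,I-2,II-1,II-2]: 3 consistent

I-1 ∈ {Kk NN Zz, Kk Nn Zz}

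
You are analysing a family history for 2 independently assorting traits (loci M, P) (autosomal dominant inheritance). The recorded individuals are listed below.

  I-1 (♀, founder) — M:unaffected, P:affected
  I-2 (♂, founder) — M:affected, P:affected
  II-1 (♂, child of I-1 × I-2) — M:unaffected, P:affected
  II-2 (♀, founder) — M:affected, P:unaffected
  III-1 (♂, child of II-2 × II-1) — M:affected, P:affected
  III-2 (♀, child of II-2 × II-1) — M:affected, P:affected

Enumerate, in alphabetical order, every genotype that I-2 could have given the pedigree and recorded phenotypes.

I-2 ∈ {Mm PP, Mm Pp}

M/I-1 un ·: mm
M/I-2 aff ·: Mm
M/II-1 un I-1×I-2: mm
M/II-2 aff ·: Mm|MM
M/III-1 aff II-2×II-1: Mm
M/III-2 aff II-2×II-1: Mm
⇒ M over [I-1,I-2,II-1,II-2,III-1,III-2]: 2 consistent
P/I-1 aff ·: Pp|PP
P/I-2 aff ·: Pp|PP
P/II-1 aff I-1×I-2: Pp|PP
P/II-2 un ·: pp
P/III-1 aff II-2×II-1: Pp
P/III-2 aff II-2×II-1: Pp
⇒ P over [I-1,I-2,II-1,II-2,III-1,III-2]: 7 consistent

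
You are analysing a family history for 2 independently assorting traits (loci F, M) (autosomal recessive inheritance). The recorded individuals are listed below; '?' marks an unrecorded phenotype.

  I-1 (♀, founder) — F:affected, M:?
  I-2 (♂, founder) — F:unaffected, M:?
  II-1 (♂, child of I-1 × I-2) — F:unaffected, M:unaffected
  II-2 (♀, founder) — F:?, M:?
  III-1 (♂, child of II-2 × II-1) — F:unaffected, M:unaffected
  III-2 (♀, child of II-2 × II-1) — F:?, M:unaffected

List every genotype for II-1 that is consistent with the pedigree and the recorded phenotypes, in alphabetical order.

F/I-1 aff ·: ff
F/I-2 un ·: FF|Ff
F/II-1 un I-1×I-2: Ff
F/II-2 ? ·: FF|Ff|ff
F/III-1 un II-2×II-1: FF|Ff
F/III-2 ? II-2×II-1: FF|Ff|ff
⇒ F over [I-1,I-2,II-1,II-2,III-1,III-2]: 24 consistent
M/I-1 ? ·: MM|Mm|mm
M/I-2 ? ·: MM|Mm|mm
M/II-1 un I-1×I-2: MM|Mm
M/II-2 ? ·: MM|Mm|mm
M/III-1 un II-2×II-1: MM|Mm
M/III-2 un II-2×II-1: MM|Mm
⇒ M over [I-1,I-2,II-1,II-2,III-1,III-2]: 87 consistent

II-1 ∈ {Ff MM, Ff Mm}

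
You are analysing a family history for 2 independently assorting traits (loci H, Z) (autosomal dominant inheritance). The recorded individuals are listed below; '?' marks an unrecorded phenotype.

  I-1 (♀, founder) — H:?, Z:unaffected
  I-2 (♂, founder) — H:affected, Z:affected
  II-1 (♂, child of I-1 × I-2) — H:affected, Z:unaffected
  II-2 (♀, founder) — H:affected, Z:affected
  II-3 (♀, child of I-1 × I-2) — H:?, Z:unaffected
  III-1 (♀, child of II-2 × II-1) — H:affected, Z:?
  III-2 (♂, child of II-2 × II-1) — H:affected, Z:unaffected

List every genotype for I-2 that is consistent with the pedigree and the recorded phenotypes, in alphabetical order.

I-2 ∈ {HH Zz, Hh Zz}

H/I-1 ? ·: hh|Hh|HH
H/I-2 aff ·: Hh|HH
H/II-1 aff I-1×I-2: Hh|HH
H/II-2 aff ·: Hh|HH
H/II-3 ? I-1×I-2: hh|Hh|HH
H/III-1 aff II-2×II-1: Hh|HH
H/III-2 aff II-2×II-1: Hh|HH
⇒ H over [I-1,I-2,II-1,II-2,II-3,III-1,III-2]: 120 consistent
Z/I-1 un ·: zz
Z/I-2 aff ·: Zz
Z/II-1 un I-1×I-2: zz
Z/II-2 aff ·: Zz
Z/II-3 un I-1×I-2: zz
Z/III-1 ? II-2×II-1: zz|Zz
Z/III-2 un II-2×II-1: zz
⇒ Z over [I-1,I-2,II-1,II-2,II-3,III-1,III-2]: 2 consistent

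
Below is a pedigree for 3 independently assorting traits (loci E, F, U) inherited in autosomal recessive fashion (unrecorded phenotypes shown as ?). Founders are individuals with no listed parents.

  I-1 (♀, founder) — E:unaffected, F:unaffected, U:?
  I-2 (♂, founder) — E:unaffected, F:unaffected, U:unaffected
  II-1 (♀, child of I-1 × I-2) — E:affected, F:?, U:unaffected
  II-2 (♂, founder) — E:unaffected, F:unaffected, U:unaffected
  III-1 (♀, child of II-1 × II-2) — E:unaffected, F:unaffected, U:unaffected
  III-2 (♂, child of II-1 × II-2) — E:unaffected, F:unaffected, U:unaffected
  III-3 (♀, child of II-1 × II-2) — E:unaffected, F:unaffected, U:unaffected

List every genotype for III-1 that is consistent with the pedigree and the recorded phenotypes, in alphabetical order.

E/I-1 un ·: Ee
E/I-2 un ·: Ee
E/II-1 aff I-1×I-2: ee
E/II-2 un ·: EE|Ee
E/III-1 un II-1×II-2: Ee
E/III-2 un II-1×II-2: Ee
E/III-3 un II-1×II-2: Ee
⇒ E over [I-1,I-2,II-1,II-2,III-1,III-2,III-3]: 2 consistent
F/I-1 un ·: FF|Ff
F/I-2 un ·: FF|Ff
F/II-1 ? I-1×I-2: FF|Ff|ff
F/II-2 un ·: FF|Ff
F/III-1 un II-1×II-2: FF|Ff
F/III-2 un II-1×II-2: FF|Ff
F/III-3 un II-1×II-2: FF|Ff
⇒ F over [I-1,I-2,II-1,II-2,III-1,III-2,III-3]: 86 consistent
U/I-1 ? ·: UU|Uu|uu
U/I-2 un ·: UU|Uu
U/II-1 un I-1×I-2: UU|Uu
U/II-2 un ·: UU|Uu
U/III-1 un II-1×II-2: UU|Uu
U/III-2 un II-1×II-2: UU|Uu
U/III-3 un II-1×II-2: UU|Uu
⇒ U over [I-1,I-2,II-1,II-2,III-1,III-2,III-3]: 116 consistent

III-1 ∈ {Ee FF UU, Ee FF Uu, Ee Ff UU, Ee Ff Uu}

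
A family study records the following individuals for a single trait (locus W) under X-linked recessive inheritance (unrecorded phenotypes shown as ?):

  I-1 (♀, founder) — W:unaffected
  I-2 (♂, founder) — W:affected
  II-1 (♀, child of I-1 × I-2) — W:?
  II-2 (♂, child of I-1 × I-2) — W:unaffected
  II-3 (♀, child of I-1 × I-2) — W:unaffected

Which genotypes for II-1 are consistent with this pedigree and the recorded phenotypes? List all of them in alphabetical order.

II-1 ∈ {X^WX^w, X^wX^w}

W/I-1 un ·: X^WX^W|X^WX^w
W/I-2 aff ·: X^wY
W/II-1 ? I-1×I-2: X^WX^w|X^wX^w
W/II-2 un I-1×I-2: X^WY
W/II-3 un I-1×I-2: X^WX^w
⇒ W over [I-1,I-2,II-1,II-2,II-3]: 3 consistent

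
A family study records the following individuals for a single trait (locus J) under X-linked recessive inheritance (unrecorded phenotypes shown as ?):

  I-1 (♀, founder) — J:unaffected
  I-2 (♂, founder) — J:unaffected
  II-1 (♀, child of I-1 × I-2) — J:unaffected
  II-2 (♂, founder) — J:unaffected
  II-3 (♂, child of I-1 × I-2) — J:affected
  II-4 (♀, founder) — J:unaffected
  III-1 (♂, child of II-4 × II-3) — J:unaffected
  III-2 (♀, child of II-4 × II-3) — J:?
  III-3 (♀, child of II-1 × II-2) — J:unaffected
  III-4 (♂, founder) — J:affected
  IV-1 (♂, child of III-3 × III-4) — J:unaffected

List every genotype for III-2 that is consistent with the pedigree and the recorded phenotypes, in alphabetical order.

J/I-1 un ·: X^JX^j
J/I-2 un ·: X^JY
J/II-1 un I-1×I-2: X^JX^J|X^JX^j
J/II-2 un ·: X^JY
J/II-3 aff I-1×I-2: X^jY
J/II-4 un ·: X^JX^J|X^JX^j
J/III-1 un II-4×II-3: X^JY
J/III-2 ? II-4×II-3: X^JX^j|X^jX^j
J/III-3 un II-1×II-2: X^JX^J|X^JX^j
J/III-4 aff ·: X^jY
J/IV-1 un III-3×III-4: X^JY
⇒ J over [I-1,I-2,II-1,II-2,II-3,II-4,III-1,III-2,III-3,III-4,IV-1]: 9 consistent

III-2 ∈ {X^JX^j, X^jX^j}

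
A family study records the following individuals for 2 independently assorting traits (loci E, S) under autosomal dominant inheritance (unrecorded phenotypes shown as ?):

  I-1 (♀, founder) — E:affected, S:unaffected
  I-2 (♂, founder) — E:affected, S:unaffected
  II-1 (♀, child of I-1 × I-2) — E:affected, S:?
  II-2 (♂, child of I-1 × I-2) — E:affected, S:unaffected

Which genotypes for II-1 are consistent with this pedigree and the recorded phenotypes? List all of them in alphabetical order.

II-1 ∈ {EE ss, Ee ss}

E/I-1 aff ·: Ee|EE
E/I-2 aff ·: Ee|EE
E/II-1 aff I-1×I-2: Ee|EE
E/II-2 aff I-1×I-2: Ee|EE
⇒ E over [I-1,I-2,II-1,II-2]: 13 consistent
S/I-1 un ·: ss
S/I-2 un ·: ss
S/II-1 ? I-1×I-2: ss
S/II-2 un I-1×I-2: ss
⇒ S over [I-1,I-2,II-1,II-2]: 1 consistent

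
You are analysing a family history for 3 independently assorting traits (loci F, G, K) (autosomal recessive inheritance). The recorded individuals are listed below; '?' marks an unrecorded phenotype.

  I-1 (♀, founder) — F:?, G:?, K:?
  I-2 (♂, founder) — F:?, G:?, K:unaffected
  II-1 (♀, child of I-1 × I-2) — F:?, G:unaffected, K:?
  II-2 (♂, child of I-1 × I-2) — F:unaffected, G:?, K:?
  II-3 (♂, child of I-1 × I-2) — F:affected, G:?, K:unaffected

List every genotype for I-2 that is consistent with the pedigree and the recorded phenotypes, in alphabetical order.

I-2 ∈ {Ff GG KK, Ff GG Kk, Ff Gg KK, Ff Gg Kk, Ff gg KK, Ff gg Kk, ff GG KK, ff GG Kk, ff Gg KK, ff Gg Kk, ff gg KK, ff gg Kk}

F/I-1 ? ·: Ff|ff
F/I-2 ? ·: Ff|ff
F/II-1 ? I-1×I-2: FF|Ff|ff
F/II-2 un I-1×I-2: FF|Ff
F/II-3 aff I-1×I-2: ff
⇒ F over [I-1,I-2,II-1,II-2,II-3]: 10 consistent
G/I-1 ? ·: GG|Gg|gg
G/I-2 ? ·: GG|Gg|gg
G/II-1 un I-1×I-2: GG|Gg
G/II-2 ? I-1×I-2: GG|Gg|gg
G/II-3 ? I-1×I-2: GG|Gg|gg
⇒ G over [I-1,I-2,II-1,II-2,II-3]: 45 consistent
K/I-1 ? ·: KK|Kk|kk
K/I-2 un ·: KK|Kk
K/II-1 ? I-1×I-2: KK|Kk|kk
K/II-2 ? I-1×I-2: KK|Kk|kk
K/II-3 un I-1×I-2: KK|Kk
⇒ K over [I-1,I-2,II-1,II-2,II-3]: 40 consistent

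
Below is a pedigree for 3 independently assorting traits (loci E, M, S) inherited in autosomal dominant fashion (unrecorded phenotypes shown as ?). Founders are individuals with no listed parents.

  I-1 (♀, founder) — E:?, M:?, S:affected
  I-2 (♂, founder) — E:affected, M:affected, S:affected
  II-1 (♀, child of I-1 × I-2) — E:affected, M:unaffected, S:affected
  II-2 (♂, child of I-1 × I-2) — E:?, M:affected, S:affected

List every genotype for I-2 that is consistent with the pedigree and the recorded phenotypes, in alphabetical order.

E/I-1 ? ·: ee|Ee|EE
E/I-2 aff ·: Ee|EE
E/II-1 aff I-1×I-2: Ee|EE
E/II-2 ? I-1×I-2: ee|Ee|EE
⇒ E over [I-1,I-2,II-1,II-2]: 18 consistent
M/I-1 ? ·: mm|Mm
M/I-2 aff ·: Mm
M/II-1 un I-1×I-2: mm
M/II-2 aff I-1×I-2: Mm|MM
⇒ M over [I-1,I-2,II-1,II-2]: 3 consistent
S/I-1 aff ·: Ss|SS
S/I-2 aff ·: Ss|SS
S/II-1 aff I-1×I-2: Ss|SS
S/II-2 aff I-1×I-2: Ss|SS
⇒ S over [I-1,I-2,II-1,II-2]: 13 consistent

I-2 ∈ {EE Mm SS, EE Mm Ss, Ee Mm SS, Ee Mm Ss}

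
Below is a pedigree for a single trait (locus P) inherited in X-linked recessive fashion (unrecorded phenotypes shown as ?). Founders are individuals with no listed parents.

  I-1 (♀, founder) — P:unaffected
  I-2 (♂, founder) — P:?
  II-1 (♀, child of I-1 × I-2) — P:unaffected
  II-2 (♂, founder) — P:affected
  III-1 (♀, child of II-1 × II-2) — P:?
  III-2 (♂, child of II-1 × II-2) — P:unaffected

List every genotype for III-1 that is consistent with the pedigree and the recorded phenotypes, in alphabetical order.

P/I-1 un ·: X^PX^P|X^PX^p
P/I-2 ? ·: X^PY|X^pY
P/II-1 un I-1×I-2: X^PX^P|X^PX^p
P/II-2 aff ·: X^pY
P/III-1 ? II-1×II-2: X^PX^p|X^pX^p
P/III-2 un II-1×II-2: X^PY
⇒ P over [I-1,I-2,II-1,II-2,III-1,III-2]: 8 consistent

III-1 ∈ {X^PX^p, X^pX^p}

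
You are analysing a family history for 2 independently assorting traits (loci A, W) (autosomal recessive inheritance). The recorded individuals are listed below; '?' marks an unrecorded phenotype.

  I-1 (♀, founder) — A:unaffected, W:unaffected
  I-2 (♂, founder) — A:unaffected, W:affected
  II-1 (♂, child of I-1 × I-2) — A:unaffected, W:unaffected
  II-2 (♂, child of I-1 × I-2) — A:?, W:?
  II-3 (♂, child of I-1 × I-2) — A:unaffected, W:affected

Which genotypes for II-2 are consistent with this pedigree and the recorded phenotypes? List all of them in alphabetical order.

A/I-1 un ·: AA|Aa
A/I-2 un ·: AA|Aa
A/II-1 un I-1×I-2: AA|Aa
A/II-2 ? I-1×I-2: AA|Aa|aa
A/II-3 un I-1×I-2: AA|Aa
⇒ A over [I-1,I-2,II-1,II-2,II-3]: 29 consistent
W/I-1 un ·: Ww
W/I-2 aff ·: ww
W/II-1 un I-1×I-2: Ww
W/II-2 ? I-1×I-2: Ww|ww
W/II-3 aff I-1×I-2: ww
⇒ W over [I-1,I-2,II-1,II-2,II-3]: 2 consistent

II-2 ∈ {AA Ww, AA ww, Aa Ww, Aa ww, aa Ww, aa ww}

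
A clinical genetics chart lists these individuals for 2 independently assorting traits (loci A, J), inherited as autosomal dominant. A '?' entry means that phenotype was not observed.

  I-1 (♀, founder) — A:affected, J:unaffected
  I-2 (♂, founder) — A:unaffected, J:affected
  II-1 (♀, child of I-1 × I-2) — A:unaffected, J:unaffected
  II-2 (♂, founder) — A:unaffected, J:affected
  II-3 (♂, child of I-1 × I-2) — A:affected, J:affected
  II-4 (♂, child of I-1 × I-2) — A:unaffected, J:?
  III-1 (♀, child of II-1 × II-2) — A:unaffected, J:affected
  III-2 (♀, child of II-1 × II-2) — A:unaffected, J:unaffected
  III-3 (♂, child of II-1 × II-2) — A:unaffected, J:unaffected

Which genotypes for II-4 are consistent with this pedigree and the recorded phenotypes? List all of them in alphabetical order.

A/I-1 aff ·: Aa
A/I-2 un ·: aa
A/II-1 un I-1×I-2: aa
A/II-2 un ·: aa
A/II-3 aff I-1×I-2: Aa
A/II-4 un I-1×I-2: aa
A/III-1 un II-1×II-2: aa
A/III-2 un II-1×II-2: aa
A/III-3 un II-1×II-2: aa
⇒ A over [I-1,I-2,II-1,II-2,II-3,II-4,III-1,III-2,III-3]: 1 consistent
J/I-1 un ·: jj
J/I-2 aff ·: Jj
J/II-1 un I-1×I-2: jj
J/II-2 aff ·: Jj
J/II-3 aff I-1×I-2: Jj
J/II-4 ? I-1×I-2: jj|Jj
J/III-1 aff II-1×II-2: Jj
J/III-2 un II-1×II-2: jj
J/III-3 un II-1×II-2: jj
⇒ J over [I-1,I-2,II-1,II-2,II-3,II-4,III-1,III-2,III-3]: 2 consistent

II-4 ∈ {aa Jj, aa jj}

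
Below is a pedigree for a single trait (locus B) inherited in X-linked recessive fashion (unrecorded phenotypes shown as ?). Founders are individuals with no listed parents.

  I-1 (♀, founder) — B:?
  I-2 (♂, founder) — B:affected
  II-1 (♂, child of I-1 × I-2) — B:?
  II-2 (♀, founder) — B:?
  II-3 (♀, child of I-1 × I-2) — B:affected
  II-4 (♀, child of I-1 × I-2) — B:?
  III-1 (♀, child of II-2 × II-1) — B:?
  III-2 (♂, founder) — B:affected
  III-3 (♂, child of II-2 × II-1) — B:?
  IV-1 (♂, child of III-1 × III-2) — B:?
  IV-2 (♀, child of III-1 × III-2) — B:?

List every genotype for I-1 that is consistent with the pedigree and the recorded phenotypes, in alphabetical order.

B/I-1 ? ·: X^BX^b|X^bX^b
B/I-2 aff ·: X^bY
B/II-1 ? I-1×I-2: X^BY|X^bY
B/II-2 ? ·: X^BX^B|X^BX^b|X^bX^b
B/II-3 aff I-1×I-2: X^bX^b
B/II-4 ? I-1×I-2: X^BX^b|X^bX^b
B/III-1 ? II-2×II-1: X^BX^B|X^BX^b|X^bX^b
B/III-2 aff ·: X^bY
B/III-3 ? II-2×II-1: X^BY|X^bY
B/IV-1 ? III-1×III-2: X^BY|X^bY
B/IV-2 ? III-1×III-2: X^BX^b|X^bX^b
⇒ B over [I-1,I-2,II-1,II-2,II-3,II-4,III-1,III-2,III-3,IV-1,IV-2]: 75 consistent

I-1 ∈ {X^BX^b, X^bX^b}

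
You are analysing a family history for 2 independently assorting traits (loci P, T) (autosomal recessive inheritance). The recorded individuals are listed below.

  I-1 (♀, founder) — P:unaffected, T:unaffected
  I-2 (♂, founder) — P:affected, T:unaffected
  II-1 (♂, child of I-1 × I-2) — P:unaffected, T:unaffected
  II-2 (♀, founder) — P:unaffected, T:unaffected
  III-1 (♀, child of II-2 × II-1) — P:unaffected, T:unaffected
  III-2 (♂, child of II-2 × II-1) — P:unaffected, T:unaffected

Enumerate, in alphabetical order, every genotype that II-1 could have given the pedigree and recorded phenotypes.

P/I-1 un ·: PP|Pp
P/I-2 aff ·: pp
P/II-1 un I-1×I-2: Pp
P/II-2 un ·: PP|Pp
P/III-1 un II-2×II-1: PP|Pp
P/III-2 un II-2×II-1: PP|Pp
⇒ P over [I-1,I-2,II-1,II-2,III-1,III-2]: 16 consistent
T/I-1 un ·: TT|Tt
T/I-2 un ·: TT|Tt
T/II-1 un I-1×I-2: TT|Tt
T/II-2 un ·: TT|Tt
T/III-1 un II-2×II-1: TT|Tt
T/III-2 un II-2×II-1: TT|Tt
⇒ T over [I-1,I-2,II-1,II-2,III-1,III-2]: 44 consistent

II-1 ∈ {Pp TT, Pp Tt}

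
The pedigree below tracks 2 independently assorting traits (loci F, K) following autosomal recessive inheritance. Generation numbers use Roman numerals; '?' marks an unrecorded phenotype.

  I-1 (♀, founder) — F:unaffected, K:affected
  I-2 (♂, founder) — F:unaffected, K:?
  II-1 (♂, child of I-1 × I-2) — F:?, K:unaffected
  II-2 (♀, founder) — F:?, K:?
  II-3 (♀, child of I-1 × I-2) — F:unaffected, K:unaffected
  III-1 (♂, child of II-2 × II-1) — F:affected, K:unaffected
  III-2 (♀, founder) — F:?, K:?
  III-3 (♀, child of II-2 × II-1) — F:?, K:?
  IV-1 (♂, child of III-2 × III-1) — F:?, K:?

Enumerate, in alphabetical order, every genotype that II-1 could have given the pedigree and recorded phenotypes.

II-1 ∈ {Ff Kk, ff Kk}

F/I-1 un ·: FF|Ff
F/I-2 un ·: FF|Ff
F/II-1 ? I-1×I-2: Ff|ff
F/II-2 ? ·: Ff|ff
F/II-3 un I-1×I-2: FF|Ff
F/III-1 aff II-2×II-1: ff
F/III-2 ? ·: FF|Ff|ff
F/III-3 ? II-2×II-1: FF|Ff|ff
F/IV-1 ? III-2×III-1: Ff|ff
⇒ F over [I-1,I-2,II-1,II-2,II-3,III-1,III-2,III-3,IV-1]: 144 consistent
K/I-1 aff ·: kk
K/I-2 ? ·: KK|Kk
K/II-1 un I-1×I-2: Kk
K/II-2 ? ·: KK|Kk|kk
K/II-3 un I-1×I-2: Kk
K/III-1 un II-2×II-1: KK|Kk
K/III-2 ? ·: KK|Kk|kk
K/III-3 ? II-2×II-1: KK|Kk|kk
K/IV-1 ? III-2×III-1: KK|Kk|kk
⇒ K over [I-1,I-2,II-1,II-2,II-3,III-1,III-2,III-3,IV-1]: 138 consistent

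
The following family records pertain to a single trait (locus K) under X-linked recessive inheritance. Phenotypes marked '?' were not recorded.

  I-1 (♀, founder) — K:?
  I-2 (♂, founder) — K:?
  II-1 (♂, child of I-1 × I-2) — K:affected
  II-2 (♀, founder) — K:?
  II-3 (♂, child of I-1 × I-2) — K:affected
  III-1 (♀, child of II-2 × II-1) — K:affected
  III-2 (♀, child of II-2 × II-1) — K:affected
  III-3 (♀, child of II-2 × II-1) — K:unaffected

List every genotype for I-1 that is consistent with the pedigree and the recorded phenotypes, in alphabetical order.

K/I-1 ? ·: X^KX^k|X^kX^k
K/I-2 ? ·: X^KY|X^kY
K/II-1 aff I-1×I-2: X^kY
K/II-2 ? ·: X^KX^k
K/II-3 aff I-1×I-2: X^kY
K/III-1 aff II-2×II-1: X^kX^k
K/III-2 aff II-2×II-1: X^kX^k
K/III-3 un II-2×II-1: X^KX^k
⇒ K over [I-1,I-2,II-1,II-2,II-3,III-1,III-2,III-3]: 4 consistent

I-1 ∈ {X^KX^k, X^kX^k}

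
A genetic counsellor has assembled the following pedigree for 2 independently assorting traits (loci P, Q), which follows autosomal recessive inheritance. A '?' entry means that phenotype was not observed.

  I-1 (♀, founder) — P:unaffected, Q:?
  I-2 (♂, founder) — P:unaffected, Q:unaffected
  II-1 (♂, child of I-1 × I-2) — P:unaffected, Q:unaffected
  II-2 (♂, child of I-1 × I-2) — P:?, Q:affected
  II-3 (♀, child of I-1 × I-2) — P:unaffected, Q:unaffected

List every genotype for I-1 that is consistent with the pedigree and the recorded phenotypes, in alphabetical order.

P/I-1 un ·: PP|Pp
P/I-2 un ·: PP|Pp
P/II-1 un I-1×I-2: PP|Pp
P/II-2 ? I-1×I-2: PP|Pp|pp
P/II-3 un I-1×I-2: PP|Pp
⇒ P over [I-1,I-2,II-1,II-2,II-3]: 29 consistent
Q/I-1 ? ·: Qq|qq
Q/I-2 un ·: Qq
Q/II-1 un I-1×I-2: QQ|Qq
Q/II-2 aff I-1×I-2: qq
Q/II-3 un I-1×I-2: QQ|Qq
⇒ Q over [I-1,I-2,II-1,II-2,II-3]: 5 consistent

I-1 ∈ {PP Qq, PP qq, Pp Qq, Pp qq}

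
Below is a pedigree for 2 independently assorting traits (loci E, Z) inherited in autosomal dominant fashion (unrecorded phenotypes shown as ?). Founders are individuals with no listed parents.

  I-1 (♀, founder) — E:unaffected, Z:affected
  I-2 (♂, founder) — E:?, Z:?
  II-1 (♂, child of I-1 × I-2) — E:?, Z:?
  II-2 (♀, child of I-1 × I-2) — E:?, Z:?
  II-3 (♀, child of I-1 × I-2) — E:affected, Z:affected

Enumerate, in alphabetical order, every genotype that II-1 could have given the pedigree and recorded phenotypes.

II-1 ∈ {Ee ZZ, Ee Zz, Ee zz, ee ZZ, ee Zz, ee zz}

E/I-1 un ·: ee
E/I-2 ? ·: Ee|EE
E/II-1 ? I-1×I-2: ee|Ee
E/II-2 ? I-1×I-2: ee|Ee
E/II-3 aff I-1×I-2: Ee
⇒ E over [I-1,I-2,II-1,II-2,II-3]: 5 consistent
Z/I-1 aff ·: Zz|ZZ
Z/I-2 ? ·: zz|Zz|ZZ
Z/II-1 ? I-1×I-2: zz|Zz|ZZ
Z/II-2 ? I-1×I-2: zz|Zz|ZZ
Z/II-3 aff I-1×I-2: Zz|ZZ
⇒ Z over [I-1,I-2,II-1,II-2,II-3]: 40 consistent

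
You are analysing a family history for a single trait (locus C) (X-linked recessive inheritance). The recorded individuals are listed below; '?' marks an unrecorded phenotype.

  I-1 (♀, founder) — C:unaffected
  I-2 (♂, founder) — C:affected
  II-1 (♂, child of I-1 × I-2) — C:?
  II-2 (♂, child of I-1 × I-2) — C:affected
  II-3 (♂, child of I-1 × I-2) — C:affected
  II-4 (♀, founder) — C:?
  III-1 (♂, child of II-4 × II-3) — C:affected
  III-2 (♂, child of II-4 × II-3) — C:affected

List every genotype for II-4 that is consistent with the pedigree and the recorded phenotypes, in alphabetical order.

C/I-1 un ·: X^CX^c
C/I-2 aff ·: X^cY
C/II-1 ? I-1×I-2: X^CY|X^cY
C/II-2 aff I-1×I-2: X^cY
C/II-3 aff I-1×I-2: X^cY
C/II-4 ? ·: X^CX^c|X^cX^c
C/III-1 aff II-4×II-3: X^cY
C/III-2 aff II-4×II-3: X^cY
⇒ C over [I-1,I-2,II-1,II-2,II-3,II-4,III-1,III-2]: 4 consistent

II-4 ∈ {X^CX^c, X^cX^c}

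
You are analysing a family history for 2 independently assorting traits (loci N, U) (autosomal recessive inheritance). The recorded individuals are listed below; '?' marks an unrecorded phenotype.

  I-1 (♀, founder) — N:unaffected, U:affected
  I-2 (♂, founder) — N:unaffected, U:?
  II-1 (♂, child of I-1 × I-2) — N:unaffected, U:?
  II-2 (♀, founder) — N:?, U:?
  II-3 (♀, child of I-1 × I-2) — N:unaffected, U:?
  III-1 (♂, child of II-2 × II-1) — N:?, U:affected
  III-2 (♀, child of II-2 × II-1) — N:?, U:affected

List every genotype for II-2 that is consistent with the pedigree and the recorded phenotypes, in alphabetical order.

II-2 ∈ {NN Uu, NN uu, Nn Uu, Nn uu, nn Uu, nn uu}

N/I-1 un ·: NN|Nn
N/I-2 un ·: NN|Nn
N/II-1 un I-1×I-2: NN|Nn
N/II-2 ? ·: NN|Nn|nn
N/II-3 un I-1×I-2: NN|Nn
N/III-1 ? II-2×II-1: NN|Nn|nn
N/III-2 ? II-2×II-1: NN|Nn|nn
⇒ N over [I-1,I-2,II-1,II-2,II-3,III-1,III-2]: 144 consistent
U/I-1 aff ·: uu
U/I-2 ? ·: UU|Uu|uu
U/II-1 ? I-1×I-2: Uu|uu
U/II-2 ? ·: Uu|uu
U/II-3 ? I-1×I-2: Uu|uu
U/III-1 aff II-2×II-1: uu
U/III-2 aff II-2×II-1: uu
⇒ U over [I-1,I-2,II-1,II-2,II-3,III-1,III-2]: 12 consistent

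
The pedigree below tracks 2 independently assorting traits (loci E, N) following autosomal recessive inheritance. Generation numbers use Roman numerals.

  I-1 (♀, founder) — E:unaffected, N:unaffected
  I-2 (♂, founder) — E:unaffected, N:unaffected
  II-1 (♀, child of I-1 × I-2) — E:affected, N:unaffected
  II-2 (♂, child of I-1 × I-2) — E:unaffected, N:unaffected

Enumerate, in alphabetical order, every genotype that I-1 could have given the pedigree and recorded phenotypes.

E/I-1 un ·: Ee
E/I-2 un ·: Ee
E/II-1 aff I-1×I-2: ee
E/II-2 un I-1×I-2: EE|Ee
⇒ E over [I-1,I-2,II-1,II-2]: 2 consistent
N/I-1 un ·: NN|Nn
N/I-2 un ·: NN|Nn
N/II-1 un I-1×I-2: NN|Nn
N/II-2 un I-1×I-2: NN|Nn
⇒ N over [I-1,I-2,II-1,II-2]: 13 consistent

I-1 ∈ {Ee NN, Ee Nn}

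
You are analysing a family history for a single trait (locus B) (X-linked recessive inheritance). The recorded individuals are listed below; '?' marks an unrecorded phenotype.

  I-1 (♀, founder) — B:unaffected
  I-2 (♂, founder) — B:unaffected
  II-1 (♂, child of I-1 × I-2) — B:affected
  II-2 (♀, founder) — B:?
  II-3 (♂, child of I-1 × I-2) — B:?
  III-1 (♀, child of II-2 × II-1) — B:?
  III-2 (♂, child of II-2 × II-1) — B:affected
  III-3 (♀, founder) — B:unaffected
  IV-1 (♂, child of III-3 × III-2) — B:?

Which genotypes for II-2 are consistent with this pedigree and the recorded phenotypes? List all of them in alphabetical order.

II-2 ∈ {X^BX^b, X^bX^b}

B/I-1 un ·: X^BX^b
B/I-2 un ·: X^BY
B/II-1 aff I-1×I-2: X^bY
B/II-2 ? ·: X^BX^b|X^bX^b
B/II-3 ? I-1×I-2: X^BY|X^bY
B/III-1 ? II-2×II-1: X^BX^b|X^bX^b
B/III-2 aff II-2×II-1: X^bY
B/III-3 un ·: X^BX^B|X^BX^b
B/IV-1 ? III-3×III-2: X^BY|X^bY
⇒ B over [I-1,I-2,II-1,II-2,II-3,III-1,III-2,III-3,IV-1]: 18 consistent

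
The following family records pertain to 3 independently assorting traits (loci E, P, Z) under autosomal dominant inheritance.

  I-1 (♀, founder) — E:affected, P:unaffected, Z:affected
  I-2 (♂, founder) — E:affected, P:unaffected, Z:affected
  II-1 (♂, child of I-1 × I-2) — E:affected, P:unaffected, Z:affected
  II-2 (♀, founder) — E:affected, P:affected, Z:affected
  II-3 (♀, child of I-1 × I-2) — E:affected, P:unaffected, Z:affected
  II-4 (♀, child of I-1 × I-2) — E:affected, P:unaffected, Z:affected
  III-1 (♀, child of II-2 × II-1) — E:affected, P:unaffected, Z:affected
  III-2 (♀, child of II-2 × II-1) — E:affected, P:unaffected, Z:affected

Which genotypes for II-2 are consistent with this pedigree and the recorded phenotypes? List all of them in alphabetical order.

II-2 ∈ {EE Pp ZZ, EE Pp Zz, Ee Pp ZZ, Ee Pp Zz}

E/I-1 aff ·: Ee|EE
E/I-2 aff ·: Ee|EE
E/II-1 aff I-1×I-2: Ee|EE
E/II-2 aff ·: Ee|EE
E/II-3 aff I-1×I-2: Ee|EE
E/II-4 aff I-1×I-2: Ee|EE
E/III-1 aff II-2×II-1: Ee|EE
E/III-2 aff II-2×II-1: Ee|EE
⇒ E over [I-1,I-2,II-1,II-2,II-3,II-4,III-1,III-2]: 161 consistent
P/I-1 un ·: pp
P/I-2 un ·: pp
P/II-1 un I-1×I-2: pp
P/II-2 aff ·: Pp
P/II-3 un I-1×I-2: pp
P/II-4 un I-1×I-2: pp
P/III-1 un II-2×II-1: pp
P/III-2 un II-2×II-1: pp
⇒ P over [I-1,I-2,II-1,II-2,II-3,II-4,III-1,III-2]: 1 consistent
Z/I-1 aff ·: Zz|ZZ
Z/I-2 aff ·: Zz|ZZ
Z/II-1 aff I-1×I-2: Zz|ZZ
Z/II-2 aff ·: Zz|ZZ
Z/II-3 aff I-1×I-2: Zz|ZZ
Z/II-4 aff I-1×I-2: Zz|ZZ
Z/III-1 aff II-2×II-1: Zz|ZZ
Z/III-2 aff II-2×II-1: Zz|ZZ
⇒ Z over [I-1,I-2,II-1,II-2,II-3,II-4,III-1,III-2]: 161 consistent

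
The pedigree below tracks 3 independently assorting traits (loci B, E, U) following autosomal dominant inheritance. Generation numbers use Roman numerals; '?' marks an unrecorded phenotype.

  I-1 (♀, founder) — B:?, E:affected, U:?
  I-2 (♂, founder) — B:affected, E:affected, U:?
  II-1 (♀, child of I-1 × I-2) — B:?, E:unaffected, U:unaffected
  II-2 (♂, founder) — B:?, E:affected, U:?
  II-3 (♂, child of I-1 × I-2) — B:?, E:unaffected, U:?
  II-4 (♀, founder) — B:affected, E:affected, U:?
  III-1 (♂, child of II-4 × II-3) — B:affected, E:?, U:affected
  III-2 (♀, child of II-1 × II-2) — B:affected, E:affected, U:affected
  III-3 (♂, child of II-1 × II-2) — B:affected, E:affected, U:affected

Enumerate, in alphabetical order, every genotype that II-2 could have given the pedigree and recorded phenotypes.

B/I-1 ? ·: bb|Bb|BB
B/I-2 aff ·: Bb|BB
B/II-1 ? I-1×I-2: bb|Bb|BB
B/II-2 ? ·: bb|Bb|BB
B/II-3 ? I-1×I-2: bb|Bb|BB
B/II-4 aff ·: Bb|BB
B/III-1 aff II-4×II-3: Bb|BB
B/III-2 aff II-1×II-2: Bb|BB
B/III-3 aff II-1×II-2: Bb|BB
⇒ B over [I-1,I-2,II-1,II-2,II-3,II-4,III-1,III-2,III-3]: 483 consistent
E/I-1 aff ·: Ee
E/I-2 aff ·: Ee
E/II-1 un I-1×I-2: ee
E/II-2 aff ·: Ee|EE
E/II-3 un I-1×I-2: ee
E/II-4 aff ·: Ee|EE
E/III-1 ? II-4×II-3: ee|Ee
E/III-2 aff II-1×II-2: Ee
E/III-3 aff II-1×II-2: Ee
⇒ E over [I-1,I-2,II-1,II-2,II-3,II-4,III-1,III-2,III-3]: 6 consistent
U/I-1 ? ·: uu|Uu
U/I-2 ? ·: uu|Uu
U/II-1 un I-1×I-2: uu
U/II-2 ? ·: Uu|UU
U/II-3 ? I-1×I-2: uu|Uu|UU
U/II-4 ? ·: uu|Uu|UU
U/III-1 aff II-4×II-3: Uu|UU
U/III-2 aff II-1×II-2: Uu
U/III-3 aff II-1×II-2: Uu
⇒ U over [I-1,I-2,II-1,II-2,II-3,II-4,III-1,III-2,III-3]: 54 consistent

II-2 ∈ {BB EE UU, BB EE Uu, BB Ee UU, BB Ee Uu, Bb EE UU, Bb EE Uu, Bb Ee UU, Bb Ee Uu, bb EE UU, bb EE Uu, bb Ee UU, bb Ee Uu}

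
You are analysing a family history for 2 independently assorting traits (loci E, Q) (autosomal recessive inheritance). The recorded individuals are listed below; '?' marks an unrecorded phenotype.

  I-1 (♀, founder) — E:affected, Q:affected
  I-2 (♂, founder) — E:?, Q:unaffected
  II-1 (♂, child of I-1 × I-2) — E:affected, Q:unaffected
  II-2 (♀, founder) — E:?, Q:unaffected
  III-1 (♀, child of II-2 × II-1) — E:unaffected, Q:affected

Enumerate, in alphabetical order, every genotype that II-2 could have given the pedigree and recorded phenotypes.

II-2 ∈ {EE Qq, Ee Qq}

E/I-1 aff ·: ee
E/I-2 ? ·: Ee|ee
E/II-1 aff I-1×I-2: ee
E/II-2 ? ·: EE|Ee
E/III-1 un II-2×II-1: Ee
⇒ E over [I-1,I-2,II-1,II-2,III-1]: 4 consistent
Q/I-1 aff ·: qq
Q/I-2 un ·: QQ|Qq
Q/II-1 un I-1×I-2: Qq
Q/II-2 un ·: Qq
Q/III-1 aff II-2×II-1: qq
⇒ Q over [I-1,I-2,II-1,II-2,III-1]: 2 consistent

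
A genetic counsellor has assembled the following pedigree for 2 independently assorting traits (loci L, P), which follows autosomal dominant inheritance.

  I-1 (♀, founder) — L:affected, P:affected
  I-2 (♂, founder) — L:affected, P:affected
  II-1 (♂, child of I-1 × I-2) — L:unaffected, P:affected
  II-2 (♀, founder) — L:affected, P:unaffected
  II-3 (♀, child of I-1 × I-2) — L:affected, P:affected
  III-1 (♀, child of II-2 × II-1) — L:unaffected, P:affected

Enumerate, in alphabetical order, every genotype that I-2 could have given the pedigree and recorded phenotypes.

I-2 ∈ {Ll PP, Ll Pp}

L/I-1 aff ·: Ll
L/I-2 aff ·: Ll
L/II-1 un I-1×I-2: ll
L/II-2 aff ·: Ll
L/II-3 aff I-1×I-2: Ll|LL
L/III-1 un II-2×II-1: ll
⇒ L over [I-1,I-2,II-1,II-2,II-3,III-1]: 2 consistent
P/I-1 aff ·: Pp|PP
P/I-2 aff ·: Pp|PP
P/II-1 aff I-1×I-2: Pp|PP
P/II-2 un ·: pp
P/II-3 aff I-1×I-2: Pp|PP
P/III-1 aff II-2×II-1: Pp
⇒ P over [I-1,I-2,II-1,II-2,II-3,III-1]: 13 consistent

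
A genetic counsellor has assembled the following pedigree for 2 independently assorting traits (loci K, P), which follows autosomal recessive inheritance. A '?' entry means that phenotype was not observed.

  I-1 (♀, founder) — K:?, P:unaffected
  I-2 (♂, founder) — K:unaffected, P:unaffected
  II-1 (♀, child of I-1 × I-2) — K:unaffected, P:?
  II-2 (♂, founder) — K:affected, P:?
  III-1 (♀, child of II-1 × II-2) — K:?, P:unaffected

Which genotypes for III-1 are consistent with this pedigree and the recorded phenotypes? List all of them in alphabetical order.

K/I-1 ? ·: KK|Kk|kk
K/I-2 un ·: KK|Kk
K/II-1 un I-1×I-2: KK|Kk
K/II-2 aff ·: kk
K/III-1 ? II-1×II-2: Kk|kk
⇒ K over [I-1,I-2,II-1,II-2,III-1]: 14 consistent
P/I-1 un ·: PP|Pp
P/I-2 un ·: PP|Pp
P/II-1 ? I-1×I-2: PP|Pp|pp
P/II-2 ? ·: PP|Pp|pp
P/III-1 un II-1×II-2: PP|Pp
⇒ P over [I-1,I-2,II-1,II-2,III-1]: 33 consistent

III-1 ∈ {Kk PP, Kk Pp, kk PP, kk Pp}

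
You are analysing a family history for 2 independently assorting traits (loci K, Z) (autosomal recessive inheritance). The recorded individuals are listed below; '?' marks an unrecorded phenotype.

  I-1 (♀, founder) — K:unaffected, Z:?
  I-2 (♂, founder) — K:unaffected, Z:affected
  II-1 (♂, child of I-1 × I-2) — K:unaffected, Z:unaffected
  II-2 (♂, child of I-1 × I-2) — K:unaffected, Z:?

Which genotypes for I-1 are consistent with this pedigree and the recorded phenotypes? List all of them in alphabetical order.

I-1 ∈ {KK ZZ, KK Zz, Kk ZZ, Kk Zz}

K/I-1 un ·: KK|Kk
K/I-2 un ·: KK|Kk
K/II-1 un I-1×I-2: KK|Kk
K/II-2 un I-1×I-2: KK|Kk
⇒ K over [I-1,I-2,II-1,II-2]: 13 consistent
Z/I-1 ? ·: ZZ|Zz
Z/I-2 aff ·: zz
Z/II-1 un I-1×I-2: Zz
Z/II-2 ? I-1×I-2: Zz|zz
⇒ Z over [I-1,I-2,II-1,II-2]: 3 consistent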